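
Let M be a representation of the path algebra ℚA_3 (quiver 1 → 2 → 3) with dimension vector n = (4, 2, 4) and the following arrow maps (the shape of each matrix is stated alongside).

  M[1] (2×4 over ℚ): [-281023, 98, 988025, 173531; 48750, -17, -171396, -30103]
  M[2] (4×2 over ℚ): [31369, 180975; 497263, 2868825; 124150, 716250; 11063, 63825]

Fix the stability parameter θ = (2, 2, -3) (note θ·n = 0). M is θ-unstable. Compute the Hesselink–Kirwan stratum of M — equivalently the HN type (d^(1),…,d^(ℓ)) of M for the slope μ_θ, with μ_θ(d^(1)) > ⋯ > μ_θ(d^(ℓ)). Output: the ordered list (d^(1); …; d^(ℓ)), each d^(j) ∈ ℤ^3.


Interval decomposition of M: I[1,1]^2, I[1,2], I[1,3], I[3,3]^3.
HN type (ℓ=3): μ^(1)=2; μ^(2)=1/3; μ^(3)=-3

((3, 1, 0); (1, 1, 1); (0, 0, 3))


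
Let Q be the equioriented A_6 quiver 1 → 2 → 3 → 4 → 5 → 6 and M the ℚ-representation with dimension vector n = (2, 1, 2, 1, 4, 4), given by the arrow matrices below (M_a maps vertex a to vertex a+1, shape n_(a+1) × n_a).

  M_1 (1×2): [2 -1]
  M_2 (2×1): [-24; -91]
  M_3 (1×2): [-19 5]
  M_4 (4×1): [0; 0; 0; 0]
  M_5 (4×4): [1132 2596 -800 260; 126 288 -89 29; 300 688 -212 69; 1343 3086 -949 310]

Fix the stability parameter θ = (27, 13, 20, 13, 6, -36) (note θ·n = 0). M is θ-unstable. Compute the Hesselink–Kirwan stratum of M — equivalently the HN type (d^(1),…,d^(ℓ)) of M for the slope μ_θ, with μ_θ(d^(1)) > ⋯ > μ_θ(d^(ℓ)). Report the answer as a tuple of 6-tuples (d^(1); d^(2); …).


Barcode: M ≅ I[1,1], I[1,4], I[3,3], I[5,6]^4. HN layers by μ_θ (4 steps, strictly decreasing):
  μ^(1)=27; μ^(2)=20; μ^(3)=73/4; μ^(4)=-15

((1, 0, 0, 0, 0, 0); (0, 0, 1, 0, 0, 0); (1, 1, 1, 1, 0, 0); (0, 0, 0, 0, 4, 4))


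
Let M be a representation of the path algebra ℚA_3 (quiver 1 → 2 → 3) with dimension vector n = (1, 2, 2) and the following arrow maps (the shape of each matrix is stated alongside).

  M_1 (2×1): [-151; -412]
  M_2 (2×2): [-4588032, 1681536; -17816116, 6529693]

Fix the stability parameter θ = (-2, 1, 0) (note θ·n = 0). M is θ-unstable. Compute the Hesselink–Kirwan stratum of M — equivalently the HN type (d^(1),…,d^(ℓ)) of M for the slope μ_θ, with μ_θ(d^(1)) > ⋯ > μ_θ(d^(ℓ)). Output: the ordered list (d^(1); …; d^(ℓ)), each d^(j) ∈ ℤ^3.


Interval decomposition of M: I[1,2], I[2,3], I[3,3].
HN type (ℓ=4): μ^(1)=1; μ^(2)=1/2; μ^(3)=0; μ^(4)=-2

((0, 1, 0); (0, 1, 1); (0, 0, 1); (1, 0, 0))


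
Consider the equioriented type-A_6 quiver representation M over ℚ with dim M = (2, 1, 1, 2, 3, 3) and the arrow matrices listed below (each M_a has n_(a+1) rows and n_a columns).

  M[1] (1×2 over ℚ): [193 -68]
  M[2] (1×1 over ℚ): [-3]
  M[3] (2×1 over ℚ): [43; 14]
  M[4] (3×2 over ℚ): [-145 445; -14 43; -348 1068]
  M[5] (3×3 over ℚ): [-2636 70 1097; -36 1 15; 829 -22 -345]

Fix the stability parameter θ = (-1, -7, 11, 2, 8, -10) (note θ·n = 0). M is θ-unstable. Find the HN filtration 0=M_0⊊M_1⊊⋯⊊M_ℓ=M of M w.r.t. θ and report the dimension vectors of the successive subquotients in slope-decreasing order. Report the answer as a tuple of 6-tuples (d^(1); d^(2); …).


Via rank(M_{q-1}∘⋯∘M_p): M ≅ I[1,1], I[1,6], I[4,6], I[5,6].
μ_θ-semistable layers: μ^(1)=11/4; μ^(2)=0; μ^(3)=-1; μ^(4)=-4

((0, 0, 1, 1, 1, 1); (0, 0, 0, 1, 1, 1); (1, 0, 0, 0, 1, 1); (1, 1, 0, 0, 0, 0))


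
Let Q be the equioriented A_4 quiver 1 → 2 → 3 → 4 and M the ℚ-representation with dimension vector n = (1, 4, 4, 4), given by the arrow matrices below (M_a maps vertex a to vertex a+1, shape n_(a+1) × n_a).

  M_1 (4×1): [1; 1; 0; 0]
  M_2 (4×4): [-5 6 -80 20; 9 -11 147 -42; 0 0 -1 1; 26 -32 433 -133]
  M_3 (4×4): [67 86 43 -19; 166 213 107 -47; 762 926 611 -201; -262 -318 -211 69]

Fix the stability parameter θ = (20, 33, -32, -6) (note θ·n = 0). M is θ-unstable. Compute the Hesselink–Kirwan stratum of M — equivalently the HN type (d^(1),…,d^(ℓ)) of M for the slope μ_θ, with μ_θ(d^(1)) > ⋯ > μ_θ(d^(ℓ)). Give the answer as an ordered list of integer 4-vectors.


Via rank(M_{q-1}∘⋯∘M_p): M ≅ I[1,4], I[2,2], I[2,4]^2, I[3,4].
μ_θ-semistable layers: μ^(1)=33; μ^(2)=15/4; μ^(3)=-5/3; μ^(4)=-6; μ^(5)=-32

((0, 1, 0, 0); (1, 1, 1, 1); (0, 2, 2, 2); (0, 0, 0, 1); (0, 0, 1, 0))


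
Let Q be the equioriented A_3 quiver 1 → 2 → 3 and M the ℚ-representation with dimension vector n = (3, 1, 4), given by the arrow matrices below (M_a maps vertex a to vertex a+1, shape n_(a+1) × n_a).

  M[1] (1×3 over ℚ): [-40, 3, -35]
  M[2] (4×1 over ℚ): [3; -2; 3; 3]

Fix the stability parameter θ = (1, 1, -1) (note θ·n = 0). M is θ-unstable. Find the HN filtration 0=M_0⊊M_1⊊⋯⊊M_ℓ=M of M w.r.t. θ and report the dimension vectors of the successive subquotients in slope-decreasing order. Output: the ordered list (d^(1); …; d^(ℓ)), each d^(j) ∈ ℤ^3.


Via rank(M_{q-1}∘⋯∘M_p): M ≅ I[1,1]^2, I[1,3], I[3,3]^3.
μ_θ-semistable layers: μ^(1)=1; μ^(2)=1/3; μ^(3)=-1

((2, 0, 0); (1, 1, 1); (0, 0, 3))


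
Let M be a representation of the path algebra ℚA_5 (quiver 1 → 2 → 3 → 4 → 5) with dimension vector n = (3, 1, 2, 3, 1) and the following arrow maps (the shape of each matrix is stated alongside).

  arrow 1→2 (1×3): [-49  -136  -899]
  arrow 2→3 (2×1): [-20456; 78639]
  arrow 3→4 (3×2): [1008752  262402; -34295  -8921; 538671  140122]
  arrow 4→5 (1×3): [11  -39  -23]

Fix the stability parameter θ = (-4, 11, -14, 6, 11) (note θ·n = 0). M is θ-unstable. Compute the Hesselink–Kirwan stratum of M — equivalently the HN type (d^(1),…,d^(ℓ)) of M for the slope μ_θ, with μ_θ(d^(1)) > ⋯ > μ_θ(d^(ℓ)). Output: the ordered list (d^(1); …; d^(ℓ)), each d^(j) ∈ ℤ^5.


Via rank(M_{q-1}∘⋯∘M_p): M ≅ I[1,1]^2, I[1,5], I[3,4], I[4,4].
μ_θ-semistable layers: μ^(1)=11; μ^(2)=6; μ^(3)=-3/2; μ^(4)=-4; μ^(5)=-14

((0, 0, 0, 0, 1); (0, 0, 0, 3, 0); (0, 1, 1, 0, 0); (3, 0, 0, 0, 0); (0, 0, 1, 0, 0))


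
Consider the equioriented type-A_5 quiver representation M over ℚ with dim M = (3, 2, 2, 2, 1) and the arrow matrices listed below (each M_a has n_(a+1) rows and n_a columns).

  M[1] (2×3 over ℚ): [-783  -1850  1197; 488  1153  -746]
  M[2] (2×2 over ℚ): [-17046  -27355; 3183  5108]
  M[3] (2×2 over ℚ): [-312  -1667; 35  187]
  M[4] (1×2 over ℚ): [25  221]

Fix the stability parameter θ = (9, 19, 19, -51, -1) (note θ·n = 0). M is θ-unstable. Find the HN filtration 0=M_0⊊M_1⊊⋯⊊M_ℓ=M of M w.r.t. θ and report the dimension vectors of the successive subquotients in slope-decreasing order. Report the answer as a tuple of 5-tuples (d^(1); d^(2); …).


Interval decomposition of M: I[1,1], I[1,4], I[1,5].
HN type (ℓ=2): μ^(1)=9; μ^(2)=-1

((1, 0, 0, 0, 0); (2, 2, 2, 2, 1))


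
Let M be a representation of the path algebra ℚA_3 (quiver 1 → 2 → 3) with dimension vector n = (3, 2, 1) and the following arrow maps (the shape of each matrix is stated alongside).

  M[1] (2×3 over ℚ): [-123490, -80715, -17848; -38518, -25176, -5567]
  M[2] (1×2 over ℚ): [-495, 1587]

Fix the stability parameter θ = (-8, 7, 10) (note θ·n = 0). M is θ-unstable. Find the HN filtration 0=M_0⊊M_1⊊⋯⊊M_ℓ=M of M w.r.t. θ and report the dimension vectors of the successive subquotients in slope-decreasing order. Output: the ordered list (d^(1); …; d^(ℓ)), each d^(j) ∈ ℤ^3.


Interval decomposition of M: I[1,1], I[1,2], I[1,3].
HN type (ℓ=3): μ^(1)=10; μ^(2)=7; μ^(3)=-8

((0, 0, 1); (0, 2, 0); (3, 0, 0))


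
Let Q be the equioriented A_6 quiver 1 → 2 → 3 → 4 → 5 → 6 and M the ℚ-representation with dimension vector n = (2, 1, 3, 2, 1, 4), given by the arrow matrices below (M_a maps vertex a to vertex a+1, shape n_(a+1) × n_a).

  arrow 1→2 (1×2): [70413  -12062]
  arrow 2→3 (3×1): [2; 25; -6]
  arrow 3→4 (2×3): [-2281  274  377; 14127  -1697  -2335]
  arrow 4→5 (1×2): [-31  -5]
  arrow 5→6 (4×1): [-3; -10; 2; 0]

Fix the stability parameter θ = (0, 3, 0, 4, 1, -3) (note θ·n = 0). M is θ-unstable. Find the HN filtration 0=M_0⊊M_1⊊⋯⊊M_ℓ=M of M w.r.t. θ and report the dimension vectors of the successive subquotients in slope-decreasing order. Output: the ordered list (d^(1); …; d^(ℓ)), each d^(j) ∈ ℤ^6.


Barcode: M ≅ I[1,1], I[1,6], I[3,3], I[3,4], I[6,6]^3. HN layers by μ_θ (4 steps, strictly decreasing):
  μ^(1)=4; μ^(2)=1; μ^(3)=0; μ^(4)=-3

((0, 0, 0, 1, 0, 0); (0, 1, 1, 1, 1, 1); (2, 0, 2, 0, 0, 0); (0, 0, 0, 0, 0, 3))


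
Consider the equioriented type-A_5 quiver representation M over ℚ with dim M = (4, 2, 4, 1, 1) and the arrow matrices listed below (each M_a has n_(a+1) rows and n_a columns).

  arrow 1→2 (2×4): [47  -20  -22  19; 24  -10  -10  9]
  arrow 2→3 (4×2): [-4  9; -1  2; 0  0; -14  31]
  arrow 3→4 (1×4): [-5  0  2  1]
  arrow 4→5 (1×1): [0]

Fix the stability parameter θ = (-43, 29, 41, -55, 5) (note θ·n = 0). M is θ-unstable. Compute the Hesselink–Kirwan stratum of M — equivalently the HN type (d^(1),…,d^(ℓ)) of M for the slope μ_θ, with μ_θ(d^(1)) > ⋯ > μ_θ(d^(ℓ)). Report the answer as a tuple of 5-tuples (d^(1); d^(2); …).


Interval decomposition of M: I[1,1]^2, I[1,3], I[1,4], I[3,3]^2, I[5,5].
HN type (ℓ=4): μ^(1)=41; μ^(2)=29; μ^(3)=5; μ^(4)=-43

((0, 0, 3, 0, 0); (0, 1, 0, 0, 0); (0, 1, 1, 1, 1); (4, 0, 0, 0, 0))


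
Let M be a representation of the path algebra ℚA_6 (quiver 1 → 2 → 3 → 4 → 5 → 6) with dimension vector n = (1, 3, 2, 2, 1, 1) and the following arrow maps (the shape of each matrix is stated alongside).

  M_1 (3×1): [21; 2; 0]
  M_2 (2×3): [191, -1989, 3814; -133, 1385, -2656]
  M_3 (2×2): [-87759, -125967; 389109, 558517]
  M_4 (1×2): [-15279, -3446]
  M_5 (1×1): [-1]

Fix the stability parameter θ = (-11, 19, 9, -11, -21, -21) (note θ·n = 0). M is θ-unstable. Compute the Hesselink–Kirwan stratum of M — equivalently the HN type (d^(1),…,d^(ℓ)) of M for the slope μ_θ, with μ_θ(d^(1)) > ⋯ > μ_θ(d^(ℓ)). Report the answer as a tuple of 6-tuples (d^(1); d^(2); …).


Interval decomposition of M: I[1,6], I[2,2], I[2,3], I[4,4].
HN type (ℓ=4): μ^(1)=19; μ^(2)=14; μ^(3)=-5; μ^(4)=-11

((0, 1, 0, 0, 0, 0); (0, 1, 1, 0, 0, 0); (0, 1, 1, 1, 1, 1); (1, 0, 0, 1, 0, 0))


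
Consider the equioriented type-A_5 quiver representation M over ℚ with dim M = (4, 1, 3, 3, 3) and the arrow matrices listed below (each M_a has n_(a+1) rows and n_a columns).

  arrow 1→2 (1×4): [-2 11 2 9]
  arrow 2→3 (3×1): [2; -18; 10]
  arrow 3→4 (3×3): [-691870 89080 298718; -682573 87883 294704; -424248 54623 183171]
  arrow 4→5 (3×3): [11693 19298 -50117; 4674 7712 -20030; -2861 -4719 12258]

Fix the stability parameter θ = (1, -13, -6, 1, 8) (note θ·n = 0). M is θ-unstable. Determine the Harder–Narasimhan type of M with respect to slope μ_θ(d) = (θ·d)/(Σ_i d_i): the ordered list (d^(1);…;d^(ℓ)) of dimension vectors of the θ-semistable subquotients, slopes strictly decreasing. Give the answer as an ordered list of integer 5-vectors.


Via rank(M_{q-1}∘⋯∘M_p): M ≅ I[1,1]^3, I[1,3], I[3,5]^2, I[4,4], I[5,5].
μ_θ-semistable layers: μ^(1)=8; μ^(2)=1; μ^(3)=-6

((0, 0, 0, 0, 3); (3, 0, 0, 3, 0); (1, 1, 3, 0, 0))


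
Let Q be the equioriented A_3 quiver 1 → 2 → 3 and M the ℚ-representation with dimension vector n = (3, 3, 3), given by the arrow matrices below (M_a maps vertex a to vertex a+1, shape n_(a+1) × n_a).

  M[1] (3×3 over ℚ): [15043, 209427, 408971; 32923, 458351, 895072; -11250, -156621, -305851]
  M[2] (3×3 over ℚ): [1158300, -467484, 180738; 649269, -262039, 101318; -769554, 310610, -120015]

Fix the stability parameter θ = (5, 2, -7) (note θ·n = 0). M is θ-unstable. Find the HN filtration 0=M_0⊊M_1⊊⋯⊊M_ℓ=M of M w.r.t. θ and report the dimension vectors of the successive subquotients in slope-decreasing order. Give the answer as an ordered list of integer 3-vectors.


Barcode: M ≅ I[1,2], I[1,3]^2, I[3,3]. HN layers by μ_θ (3 steps, strictly decreasing):
  μ^(1)=7/2; μ^(2)=0; μ^(3)=-7

((1, 1, 0); (2, 2, 2); (0, 0, 1))


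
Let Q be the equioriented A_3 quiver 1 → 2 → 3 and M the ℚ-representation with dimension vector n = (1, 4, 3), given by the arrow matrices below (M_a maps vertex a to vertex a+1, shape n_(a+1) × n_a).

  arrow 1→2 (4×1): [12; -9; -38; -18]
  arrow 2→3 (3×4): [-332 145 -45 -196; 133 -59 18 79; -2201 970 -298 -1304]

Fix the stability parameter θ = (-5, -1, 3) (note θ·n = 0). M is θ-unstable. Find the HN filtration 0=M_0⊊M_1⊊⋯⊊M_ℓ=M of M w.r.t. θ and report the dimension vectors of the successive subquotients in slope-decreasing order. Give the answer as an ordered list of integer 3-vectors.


Barcode: M ≅ I[1,3], I[2,2], I[2,3]^2. HN layers by μ_θ (3 steps, strictly decreasing):
  μ^(1)=3; μ^(2)=-1; μ^(3)=-5

((0, 0, 3); (0, 4, 0); (1, 0, 0))


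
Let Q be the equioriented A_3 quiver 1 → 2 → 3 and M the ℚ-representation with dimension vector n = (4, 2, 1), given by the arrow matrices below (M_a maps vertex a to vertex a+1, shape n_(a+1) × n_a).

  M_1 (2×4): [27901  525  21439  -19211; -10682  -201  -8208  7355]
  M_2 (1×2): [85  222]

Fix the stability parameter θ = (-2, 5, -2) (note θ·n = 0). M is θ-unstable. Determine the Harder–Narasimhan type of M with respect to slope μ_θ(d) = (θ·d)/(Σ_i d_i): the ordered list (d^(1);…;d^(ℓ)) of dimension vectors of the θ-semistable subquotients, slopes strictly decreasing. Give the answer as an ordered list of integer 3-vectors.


Via rank(M_{q-1}∘⋯∘M_p): M ≅ I[1,1]^2, I[1,2], I[1,3].
μ_θ-semistable layers: μ^(1)=5; μ^(2)=3/2; μ^(3)=-2

((0, 1, 0); (0, 1, 1); (4, 0, 0))


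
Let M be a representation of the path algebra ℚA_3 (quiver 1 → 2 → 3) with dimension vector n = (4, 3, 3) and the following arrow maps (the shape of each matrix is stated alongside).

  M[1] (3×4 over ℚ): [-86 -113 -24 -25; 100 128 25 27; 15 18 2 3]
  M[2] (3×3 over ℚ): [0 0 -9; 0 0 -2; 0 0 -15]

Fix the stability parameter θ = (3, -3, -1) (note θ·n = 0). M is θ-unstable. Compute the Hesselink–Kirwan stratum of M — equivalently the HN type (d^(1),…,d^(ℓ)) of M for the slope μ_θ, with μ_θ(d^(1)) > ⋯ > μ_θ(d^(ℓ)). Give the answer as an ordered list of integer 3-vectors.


Barcode: M ≅ I[1,1], I[1,2]^2, I[1,3], I[3,3]^2. HN layers by μ_θ (4 steps, strictly decreasing):
  μ^(1)=3; μ^(2)=0; μ^(3)=-1/3; μ^(4)=-1

((1, 0, 0); (2, 2, 0); (1, 1, 1); (0, 0, 2))


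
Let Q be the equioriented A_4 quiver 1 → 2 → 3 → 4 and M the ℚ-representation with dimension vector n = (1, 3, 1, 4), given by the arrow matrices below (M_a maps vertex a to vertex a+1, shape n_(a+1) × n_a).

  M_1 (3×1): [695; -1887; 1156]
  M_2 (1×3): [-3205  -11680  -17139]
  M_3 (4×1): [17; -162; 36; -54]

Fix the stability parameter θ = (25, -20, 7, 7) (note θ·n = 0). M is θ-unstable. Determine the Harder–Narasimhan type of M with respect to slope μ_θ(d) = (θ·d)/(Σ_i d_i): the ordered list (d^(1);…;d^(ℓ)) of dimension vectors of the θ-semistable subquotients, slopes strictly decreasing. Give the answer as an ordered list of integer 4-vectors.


Barcode: M ≅ I[1,4], I[2,2]^2, I[4,4]^3. HN layers by μ_θ (3 steps, strictly decreasing):
  μ^(1)=7; μ^(2)=5/2; μ^(3)=-20

((0, 0, 1, 4); (1, 1, 0, 0); (0, 2, 0, 0))


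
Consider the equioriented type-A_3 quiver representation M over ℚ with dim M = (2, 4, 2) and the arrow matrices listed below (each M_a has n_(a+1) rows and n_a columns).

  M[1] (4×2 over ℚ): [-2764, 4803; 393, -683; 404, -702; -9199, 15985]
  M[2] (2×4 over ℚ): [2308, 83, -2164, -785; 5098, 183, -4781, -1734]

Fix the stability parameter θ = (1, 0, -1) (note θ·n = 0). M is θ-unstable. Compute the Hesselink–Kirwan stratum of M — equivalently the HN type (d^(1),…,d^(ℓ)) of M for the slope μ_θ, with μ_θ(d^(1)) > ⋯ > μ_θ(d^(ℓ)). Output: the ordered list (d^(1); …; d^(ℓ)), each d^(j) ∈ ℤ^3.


Via rank(M_{q-1}∘⋯∘M_p): M ≅ I[1,2], I[1,3], I[2,2], I[2,3].
μ_θ-semistable layers: μ^(1)=1/2; μ^(2)=0; μ^(3)=-1/2

((1, 1, 0); (1, 2, 1); (0, 1, 1))


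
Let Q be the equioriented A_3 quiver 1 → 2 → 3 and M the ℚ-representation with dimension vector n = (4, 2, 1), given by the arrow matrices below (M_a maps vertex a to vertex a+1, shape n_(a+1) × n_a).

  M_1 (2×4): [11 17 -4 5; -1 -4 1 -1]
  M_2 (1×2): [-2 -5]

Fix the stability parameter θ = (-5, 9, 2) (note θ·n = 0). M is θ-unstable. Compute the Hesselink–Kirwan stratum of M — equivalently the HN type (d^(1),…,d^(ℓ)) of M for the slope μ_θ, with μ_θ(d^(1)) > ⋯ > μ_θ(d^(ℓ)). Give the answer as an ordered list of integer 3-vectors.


Via rank(M_{q-1}∘⋯∘M_p): M ≅ I[1,1]^2, I[1,2], I[1,3].
μ_θ-semistable layers: μ^(1)=9; μ^(2)=11/2; μ^(3)=-5

((0, 1, 0); (0, 1, 1); (4, 0, 0))


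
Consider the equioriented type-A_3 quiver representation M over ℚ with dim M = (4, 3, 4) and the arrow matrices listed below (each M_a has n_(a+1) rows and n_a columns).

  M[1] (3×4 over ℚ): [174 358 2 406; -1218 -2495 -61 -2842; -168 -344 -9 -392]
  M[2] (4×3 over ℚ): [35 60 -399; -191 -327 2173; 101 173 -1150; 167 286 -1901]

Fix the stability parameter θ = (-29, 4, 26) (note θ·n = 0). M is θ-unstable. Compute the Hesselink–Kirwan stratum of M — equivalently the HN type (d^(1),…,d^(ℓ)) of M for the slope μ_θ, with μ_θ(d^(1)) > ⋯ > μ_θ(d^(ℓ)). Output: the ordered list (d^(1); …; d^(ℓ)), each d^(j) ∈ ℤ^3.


Via rank(M_{q-1}∘⋯∘M_p): M ≅ I[1,1], I[1,3]^3, I[3,3].
μ_θ-semistable layers: μ^(1)=26; μ^(2)=4; μ^(3)=-29

((0, 0, 4); (0, 3, 0); (4, 0, 0))


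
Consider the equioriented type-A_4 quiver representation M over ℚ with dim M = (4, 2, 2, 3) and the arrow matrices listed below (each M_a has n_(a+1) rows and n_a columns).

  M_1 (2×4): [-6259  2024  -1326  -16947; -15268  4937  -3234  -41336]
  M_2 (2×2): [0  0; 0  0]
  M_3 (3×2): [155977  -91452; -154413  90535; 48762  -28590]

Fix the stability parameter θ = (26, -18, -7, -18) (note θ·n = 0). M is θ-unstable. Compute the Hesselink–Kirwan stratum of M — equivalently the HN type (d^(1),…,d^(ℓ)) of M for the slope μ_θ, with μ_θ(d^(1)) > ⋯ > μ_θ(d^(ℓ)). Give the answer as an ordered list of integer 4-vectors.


Via rank(M_{q-1}∘⋯∘M_p): M ≅ I[1,1]^2, I[1,2]^2, I[3,4]^2, I[4,4].
μ_θ-semistable layers: μ^(1)=26; μ^(2)=4; μ^(3)=-25/2; μ^(4)=-18

((2, 0, 0, 0); (2, 2, 0, 0); (0, 0, 2, 2); (0, 0, 0, 1))


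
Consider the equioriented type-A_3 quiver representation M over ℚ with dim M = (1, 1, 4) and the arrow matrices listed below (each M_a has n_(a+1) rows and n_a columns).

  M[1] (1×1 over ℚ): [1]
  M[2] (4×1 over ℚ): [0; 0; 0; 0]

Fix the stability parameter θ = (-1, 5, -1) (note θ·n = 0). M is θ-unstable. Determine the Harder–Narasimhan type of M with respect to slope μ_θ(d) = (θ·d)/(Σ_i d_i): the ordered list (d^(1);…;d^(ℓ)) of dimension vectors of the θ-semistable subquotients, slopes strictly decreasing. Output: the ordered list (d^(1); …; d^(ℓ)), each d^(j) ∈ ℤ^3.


Via rank(M_{q-1}∘⋯∘M_p): M ≅ I[1,2], I[3,3]^4.
μ_θ-semistable layers: μ^(1)=5; μ^(2)=-1

((0, 1, 0); (1, 0, 4))


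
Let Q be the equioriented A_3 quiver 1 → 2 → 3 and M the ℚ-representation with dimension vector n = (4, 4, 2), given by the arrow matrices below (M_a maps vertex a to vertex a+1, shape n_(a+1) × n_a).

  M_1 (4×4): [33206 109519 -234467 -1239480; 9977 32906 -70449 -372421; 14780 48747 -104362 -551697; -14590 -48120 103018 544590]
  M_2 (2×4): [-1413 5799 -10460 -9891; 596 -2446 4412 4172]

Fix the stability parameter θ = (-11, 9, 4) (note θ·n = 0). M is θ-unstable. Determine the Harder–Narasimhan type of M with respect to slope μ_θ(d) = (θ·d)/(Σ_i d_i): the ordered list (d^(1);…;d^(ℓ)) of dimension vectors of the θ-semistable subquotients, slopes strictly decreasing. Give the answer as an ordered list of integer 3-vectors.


Interval decomposition of M: I[1,2]^2, I[1,3]^2.
HN type (ℓ=3): μ^(1)=9; μ^(2)=13/2; μ^(3)=-11

((0, 2, 0); (0, 2, 2); (4, 0, 0))


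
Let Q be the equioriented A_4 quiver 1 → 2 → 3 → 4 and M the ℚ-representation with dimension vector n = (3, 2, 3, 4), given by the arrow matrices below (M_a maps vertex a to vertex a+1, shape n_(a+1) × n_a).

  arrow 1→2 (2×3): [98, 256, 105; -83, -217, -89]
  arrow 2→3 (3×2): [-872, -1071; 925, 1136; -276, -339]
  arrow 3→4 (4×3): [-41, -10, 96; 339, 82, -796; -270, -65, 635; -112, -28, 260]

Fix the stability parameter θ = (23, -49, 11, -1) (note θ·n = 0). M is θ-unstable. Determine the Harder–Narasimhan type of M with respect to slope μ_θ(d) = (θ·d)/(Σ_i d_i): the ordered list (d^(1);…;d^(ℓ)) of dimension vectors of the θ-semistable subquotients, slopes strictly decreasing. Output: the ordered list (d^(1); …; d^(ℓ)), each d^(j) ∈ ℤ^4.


Barcode: M ≅ I[1,1], I[1,4]^2, I[3,3], I[4,4]^2. HN layers by μ_θ (5 steps, strictly decreasing):
  μ^(1)=23; μ^(2)=11; μ^(3)=5; μ^(4)=-1; μ^(5)=-13

((1, 0, 0, 0); (0, 0, 1, 0); (0, 0, 2, 2); (0, 0, 0, 2); (2, 2, 0, 0))


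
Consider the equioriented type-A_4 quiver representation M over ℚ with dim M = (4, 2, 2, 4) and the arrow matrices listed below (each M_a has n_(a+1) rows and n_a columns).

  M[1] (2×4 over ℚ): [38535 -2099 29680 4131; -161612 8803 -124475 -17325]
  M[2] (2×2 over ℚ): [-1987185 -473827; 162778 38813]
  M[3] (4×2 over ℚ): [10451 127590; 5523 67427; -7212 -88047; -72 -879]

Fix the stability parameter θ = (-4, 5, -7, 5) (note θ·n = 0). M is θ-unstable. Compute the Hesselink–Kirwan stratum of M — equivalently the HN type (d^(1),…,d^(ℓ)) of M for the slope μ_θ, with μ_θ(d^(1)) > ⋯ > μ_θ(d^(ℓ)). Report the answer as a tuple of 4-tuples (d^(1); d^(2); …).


Via rank(M_{q-1}∘⋯∘M_p): M ≅ I[1,1]^2, I[1,4]^2, I[4,4]^2.
μ_θ-semistable layers: μ^(1)=5; μ^(2)=-1; μ^(3)=-4

((0, 0, 0, 4); (0, 2, 2, 0); (4, 0, 0, 0))


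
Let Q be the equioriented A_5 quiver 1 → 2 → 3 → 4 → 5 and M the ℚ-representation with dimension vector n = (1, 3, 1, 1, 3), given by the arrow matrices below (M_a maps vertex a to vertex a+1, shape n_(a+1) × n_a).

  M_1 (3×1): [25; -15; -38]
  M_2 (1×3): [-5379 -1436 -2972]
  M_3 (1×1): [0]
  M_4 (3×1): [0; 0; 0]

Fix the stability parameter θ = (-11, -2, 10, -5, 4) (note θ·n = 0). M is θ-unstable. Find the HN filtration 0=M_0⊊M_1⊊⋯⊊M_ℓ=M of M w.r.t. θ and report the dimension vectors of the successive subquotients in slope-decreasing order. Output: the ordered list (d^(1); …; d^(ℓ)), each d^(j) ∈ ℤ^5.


Via rank(M_{q-1}∘⋯∘M_p): M ≅ I[1,3], I[2,2]^2, I[4,4], I[5,5]^3.
μ_θ-semistable layers: μ^(1)=10; μ^(2)=4; μ^(3)=-2; μ^(4)=-5; μ^(5)=-11

((0, 0, 1, 0, 0); (0, 0, 0, 0, 3); (0, 3, 0, 0, 0); (0, 0, 0, 1, 0); (1, 0, 0, 0, 0))


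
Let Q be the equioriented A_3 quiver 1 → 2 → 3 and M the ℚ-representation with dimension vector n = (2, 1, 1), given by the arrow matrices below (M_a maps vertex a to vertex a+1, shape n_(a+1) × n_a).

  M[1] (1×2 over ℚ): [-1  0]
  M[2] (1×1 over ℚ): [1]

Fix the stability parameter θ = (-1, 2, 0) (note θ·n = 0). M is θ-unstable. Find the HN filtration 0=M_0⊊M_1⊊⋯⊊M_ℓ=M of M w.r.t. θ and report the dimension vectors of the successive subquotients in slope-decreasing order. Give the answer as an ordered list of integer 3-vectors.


Interval decomposition of M: I[1,1], I[1,3].
HN type (ℓ=2): μ^(1)=1; μ^(2)=-1

((0, 1, 1); (2, 0, 0))


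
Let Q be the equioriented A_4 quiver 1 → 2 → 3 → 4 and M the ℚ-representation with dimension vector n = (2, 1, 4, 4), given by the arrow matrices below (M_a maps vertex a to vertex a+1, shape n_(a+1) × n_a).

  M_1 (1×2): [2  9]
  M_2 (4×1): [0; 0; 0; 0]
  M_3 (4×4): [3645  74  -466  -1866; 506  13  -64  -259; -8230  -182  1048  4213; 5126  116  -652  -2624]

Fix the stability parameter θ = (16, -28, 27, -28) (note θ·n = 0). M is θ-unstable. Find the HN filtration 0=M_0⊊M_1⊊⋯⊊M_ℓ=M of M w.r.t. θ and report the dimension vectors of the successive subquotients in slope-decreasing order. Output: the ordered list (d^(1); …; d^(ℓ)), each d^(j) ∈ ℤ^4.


Barcode: M ≅ I[1,1], I[1,2], I[3,3], I[3,4]^3, I[4,4]. HN layers by μ_θ (5 steps, strictly decreasing):
  μ^(1)=27; μ^(2)=16; μ^(3)=-1/2; μ^(4)=-6; μ^(5)=-28

((0, 0, 1, 0); (1, 0, 0, 0); (0, 0, 3, 3); (1, 1, 0, 0); (0, 0, 0, 1))


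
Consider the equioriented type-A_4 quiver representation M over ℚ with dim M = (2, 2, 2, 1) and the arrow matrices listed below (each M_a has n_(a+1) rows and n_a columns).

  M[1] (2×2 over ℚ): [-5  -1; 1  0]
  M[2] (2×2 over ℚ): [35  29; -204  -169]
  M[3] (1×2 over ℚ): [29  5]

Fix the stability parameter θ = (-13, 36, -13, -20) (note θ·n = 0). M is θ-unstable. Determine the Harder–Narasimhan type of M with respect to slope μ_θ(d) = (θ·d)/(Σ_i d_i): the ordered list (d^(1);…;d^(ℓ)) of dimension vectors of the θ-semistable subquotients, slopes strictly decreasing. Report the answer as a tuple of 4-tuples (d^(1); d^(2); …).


Interval decomposition of M: I[1,3], I[1,4].
HN type (ℓ=3): μ^(1)=23/2; μ^(2)=1; μ^(3)=-13

((0, 1, 1, 0); (0, 1, 1, 1); (2, 0, 0, 0))


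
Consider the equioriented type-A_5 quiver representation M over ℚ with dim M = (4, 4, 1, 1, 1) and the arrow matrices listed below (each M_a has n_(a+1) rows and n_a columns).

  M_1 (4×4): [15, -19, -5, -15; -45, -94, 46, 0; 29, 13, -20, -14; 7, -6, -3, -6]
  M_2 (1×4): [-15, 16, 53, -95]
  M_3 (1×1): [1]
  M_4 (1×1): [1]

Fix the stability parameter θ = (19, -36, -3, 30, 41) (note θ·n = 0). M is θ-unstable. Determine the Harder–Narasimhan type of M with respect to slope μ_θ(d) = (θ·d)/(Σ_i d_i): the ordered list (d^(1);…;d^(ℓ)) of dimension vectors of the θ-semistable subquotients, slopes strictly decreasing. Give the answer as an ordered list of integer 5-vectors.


Barcode: M ≅ I[1,2]^3, I[1,5]. HN layers by μ_θ (4 steps, strictly decreasing):
  μ^(1)=41; μ^(2)=30; μ^(3)=-3; μ^(4)=-17/2

((0, 0, 0, 0, 1); (0, 0, 0, 1, 0); (0, 0, 1, 0, 0); (4, 4, 0, 0, 0))


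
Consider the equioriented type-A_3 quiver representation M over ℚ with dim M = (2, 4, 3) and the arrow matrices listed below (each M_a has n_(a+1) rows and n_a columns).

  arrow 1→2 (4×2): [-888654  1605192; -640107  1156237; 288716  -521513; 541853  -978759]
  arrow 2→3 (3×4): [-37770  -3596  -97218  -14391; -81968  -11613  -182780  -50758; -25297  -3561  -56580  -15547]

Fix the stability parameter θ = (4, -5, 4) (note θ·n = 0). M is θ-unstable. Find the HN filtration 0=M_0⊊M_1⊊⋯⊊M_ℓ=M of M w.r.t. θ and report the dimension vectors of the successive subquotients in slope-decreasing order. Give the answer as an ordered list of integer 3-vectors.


Barcode: M ≅ I[1,3]^2, I[2,2], I[2,3]. HN layers by μ_θ (3 steps, strictly decreasing):
  μ^(1)=4; μ^(2)=-1/2; μ^(3)=-5

((0, 0, 3); (2, 2, 0); (0, 2, 0))


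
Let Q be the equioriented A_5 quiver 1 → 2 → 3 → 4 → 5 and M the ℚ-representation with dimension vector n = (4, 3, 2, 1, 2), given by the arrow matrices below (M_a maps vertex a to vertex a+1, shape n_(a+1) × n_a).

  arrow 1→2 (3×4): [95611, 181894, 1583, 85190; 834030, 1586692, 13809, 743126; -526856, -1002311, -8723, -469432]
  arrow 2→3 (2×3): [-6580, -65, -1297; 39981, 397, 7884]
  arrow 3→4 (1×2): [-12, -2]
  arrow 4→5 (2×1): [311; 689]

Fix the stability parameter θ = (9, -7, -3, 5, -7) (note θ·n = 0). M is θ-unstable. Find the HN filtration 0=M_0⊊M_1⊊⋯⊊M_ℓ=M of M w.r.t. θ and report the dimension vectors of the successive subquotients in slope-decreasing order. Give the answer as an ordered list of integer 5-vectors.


Interval decomposition of M: I[1,1], I[1,2], I[1,3], I[1,5], I[5,5].
HN type (ℓ=5): μ^(1)=9; μ^(2)=1; μ^(3)=-1/3; μ^(4)=-3/5; μ^(5)=-7

((1, 0, 0, 0, 0); (1, 1, 0, 0, 0); (1, 1, 1, 0, 0); (1, 1, 1, 1, 1); (0, 0, 0, 0, 1))


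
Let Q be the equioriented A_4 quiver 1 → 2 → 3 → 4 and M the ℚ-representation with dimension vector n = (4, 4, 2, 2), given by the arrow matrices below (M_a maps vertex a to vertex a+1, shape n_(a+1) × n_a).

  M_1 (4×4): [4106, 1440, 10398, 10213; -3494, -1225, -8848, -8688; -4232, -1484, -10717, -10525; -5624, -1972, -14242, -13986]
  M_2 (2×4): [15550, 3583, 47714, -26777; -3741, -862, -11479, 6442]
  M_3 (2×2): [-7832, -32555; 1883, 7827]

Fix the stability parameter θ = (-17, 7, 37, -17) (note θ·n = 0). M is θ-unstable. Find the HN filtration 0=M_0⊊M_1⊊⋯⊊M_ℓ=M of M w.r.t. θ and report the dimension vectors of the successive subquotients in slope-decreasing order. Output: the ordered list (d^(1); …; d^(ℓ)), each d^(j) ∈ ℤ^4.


Interval decomposition of M: I[1,1], I[1,2], I[1,4]^2, I[2,2].
HN type (ℓ=3): μ^(1)=10; μ^(2)=7; μ^(3)=-17

((0, 0, 2, 2); (0, 4, 0, 0); (4, 0, 0, 0))


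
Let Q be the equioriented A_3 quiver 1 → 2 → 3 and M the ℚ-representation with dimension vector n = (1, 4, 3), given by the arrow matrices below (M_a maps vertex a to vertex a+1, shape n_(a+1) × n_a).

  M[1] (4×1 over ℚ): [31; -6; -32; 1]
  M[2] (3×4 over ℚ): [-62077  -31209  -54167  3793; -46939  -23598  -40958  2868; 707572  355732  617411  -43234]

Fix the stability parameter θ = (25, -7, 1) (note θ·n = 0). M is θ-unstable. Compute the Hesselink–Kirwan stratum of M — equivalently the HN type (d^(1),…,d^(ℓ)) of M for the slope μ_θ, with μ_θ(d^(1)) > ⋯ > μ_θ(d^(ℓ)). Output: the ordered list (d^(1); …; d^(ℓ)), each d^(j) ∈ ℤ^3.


Via rank(M_{q-1}∘⋯∘M_p): M ≅ I[1,3], I[2,2], I[2,3]^2.
μ_θ-semistable layers: μ^(1)=19/3; μ^(2)=1; μ^(3)=-7

((1, 1, 1); (0, 0, 2); (0, 3, 0))


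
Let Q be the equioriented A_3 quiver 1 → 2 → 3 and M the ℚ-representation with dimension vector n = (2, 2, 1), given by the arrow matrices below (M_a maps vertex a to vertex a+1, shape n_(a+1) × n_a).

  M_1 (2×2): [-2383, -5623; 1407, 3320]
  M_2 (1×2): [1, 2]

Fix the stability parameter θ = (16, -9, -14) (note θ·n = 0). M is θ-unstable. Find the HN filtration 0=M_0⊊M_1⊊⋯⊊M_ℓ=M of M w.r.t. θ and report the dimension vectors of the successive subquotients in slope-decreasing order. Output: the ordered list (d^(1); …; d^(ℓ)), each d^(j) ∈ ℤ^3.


Via rank(M_{q-1}∘⋯∘M_p): M ≅ I[1,2], I[1,3].
μ_θ-semistable layers: μ^(1)=7/2; μ^(2)=-7/3

((1, 1, 0); (1, 1, 1))


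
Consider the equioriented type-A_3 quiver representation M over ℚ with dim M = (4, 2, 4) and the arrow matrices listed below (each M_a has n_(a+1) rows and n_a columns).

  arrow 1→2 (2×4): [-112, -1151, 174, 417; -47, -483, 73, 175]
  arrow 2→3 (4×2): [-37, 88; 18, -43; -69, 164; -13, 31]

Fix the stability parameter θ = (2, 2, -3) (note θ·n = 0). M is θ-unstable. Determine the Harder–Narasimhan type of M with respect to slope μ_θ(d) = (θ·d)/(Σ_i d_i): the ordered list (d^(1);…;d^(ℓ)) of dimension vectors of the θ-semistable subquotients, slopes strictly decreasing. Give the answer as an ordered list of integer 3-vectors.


Interval decomposition of M: I[1,1]^2, I[1,3]^2, I[3,3]^2.
HN type (ℓ=3): μ^(1)=2; μ^(2)=1/3; μ^(3)=-3

((2, 0, 0); (2, 2, 2); (0, 0, 2))


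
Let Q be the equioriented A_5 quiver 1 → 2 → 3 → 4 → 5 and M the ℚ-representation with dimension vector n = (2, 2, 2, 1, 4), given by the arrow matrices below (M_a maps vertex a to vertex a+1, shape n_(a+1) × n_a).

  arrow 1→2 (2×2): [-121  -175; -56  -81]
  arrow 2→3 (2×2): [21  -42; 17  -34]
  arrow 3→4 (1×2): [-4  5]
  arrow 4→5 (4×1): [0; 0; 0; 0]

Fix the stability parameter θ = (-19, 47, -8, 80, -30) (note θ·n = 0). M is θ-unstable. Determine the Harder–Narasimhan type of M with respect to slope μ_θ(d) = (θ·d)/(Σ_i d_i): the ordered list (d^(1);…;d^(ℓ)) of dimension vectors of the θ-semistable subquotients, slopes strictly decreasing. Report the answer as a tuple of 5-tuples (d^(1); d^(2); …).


Via rank(M_{q-1}∘⋯∘M_p): M ≅ I[1,2], I[1,4], I[3,3], I[5,5]^4.
μ_θ-semistable layers: μ^(1)=80; μ^(2)=47; μ^(3)=39/2; μ^(4)=-8; μ^(5)=-19; μ^(6)=-30

((0, 0, 0, 1, 0); (0, 1, 0, 0, 0); (0, 1, 1, 0, 0); (0, 0, 1, 0, 0); (2, 0, 0, 0, 0); (0, 0, 0, 0, 4))


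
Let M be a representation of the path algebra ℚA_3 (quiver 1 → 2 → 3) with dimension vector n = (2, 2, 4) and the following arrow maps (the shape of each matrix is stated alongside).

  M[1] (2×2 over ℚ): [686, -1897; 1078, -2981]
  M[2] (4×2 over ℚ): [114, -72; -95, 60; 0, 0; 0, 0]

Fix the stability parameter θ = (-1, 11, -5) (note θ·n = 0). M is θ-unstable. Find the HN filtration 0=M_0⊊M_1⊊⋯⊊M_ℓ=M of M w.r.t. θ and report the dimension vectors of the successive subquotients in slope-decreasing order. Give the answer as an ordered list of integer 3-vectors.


Barcode: M ≅ I[1,1], I[1,3], I[2,2], I[3,3]^3. HN layers by μ_θ (4 steps, strictly decreasing):
  μ^(1)=11; μ^(2)=3; μ^(3)=-1; μ^(4)=-5

((0, 1, 0); (0, 1, 1); (2, 0, 0); (0, 0, 3))


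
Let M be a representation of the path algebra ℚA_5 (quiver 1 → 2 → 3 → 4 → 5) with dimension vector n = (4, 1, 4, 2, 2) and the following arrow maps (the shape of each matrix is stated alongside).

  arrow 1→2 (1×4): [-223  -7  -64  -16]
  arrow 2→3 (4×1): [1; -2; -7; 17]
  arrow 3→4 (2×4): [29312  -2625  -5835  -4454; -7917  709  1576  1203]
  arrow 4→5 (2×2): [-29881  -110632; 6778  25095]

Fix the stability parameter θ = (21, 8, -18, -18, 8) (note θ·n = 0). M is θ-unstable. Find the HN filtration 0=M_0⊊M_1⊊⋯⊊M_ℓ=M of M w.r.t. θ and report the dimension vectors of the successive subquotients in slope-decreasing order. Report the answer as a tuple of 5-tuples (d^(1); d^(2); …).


Via rank(M_{q-1}∘⋯∘M_p): M ≅ I[1,1]^3, I[1,5], I[3,3]^2, I[3,5].
μ_θ-semistable layers: μ^(1)=21; μ^(2)=8; μ^(3)=-7/4; μ^(4)=-18

((3, 0, 0, 0, 0); (0, 0, 0, 0, 2); (1, 1, 1, 1, 0); (0, 0, 3, 1, 0))


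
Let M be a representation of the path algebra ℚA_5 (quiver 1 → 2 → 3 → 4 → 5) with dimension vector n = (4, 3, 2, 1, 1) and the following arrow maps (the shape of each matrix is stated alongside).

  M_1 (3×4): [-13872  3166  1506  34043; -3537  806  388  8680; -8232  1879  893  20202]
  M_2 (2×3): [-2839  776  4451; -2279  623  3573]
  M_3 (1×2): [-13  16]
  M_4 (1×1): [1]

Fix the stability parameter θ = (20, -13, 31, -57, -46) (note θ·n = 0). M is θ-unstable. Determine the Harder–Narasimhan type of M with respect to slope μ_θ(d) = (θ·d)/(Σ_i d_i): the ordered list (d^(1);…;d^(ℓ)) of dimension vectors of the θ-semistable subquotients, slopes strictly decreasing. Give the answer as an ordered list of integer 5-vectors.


Interval decomposition of M: I[1,1], I[1,2], I[1,3], I[1,5].
HN type (ℓ=4): μ^(1)=31; μ^(2)=20; μ^(3)=7/2; μ^(4)=-13

((0, 0, 1, 0, 0); (1, 0, 0, 0, 0); (2, 2, 0, 0, 0); (1, 1, 1, 1, 1))


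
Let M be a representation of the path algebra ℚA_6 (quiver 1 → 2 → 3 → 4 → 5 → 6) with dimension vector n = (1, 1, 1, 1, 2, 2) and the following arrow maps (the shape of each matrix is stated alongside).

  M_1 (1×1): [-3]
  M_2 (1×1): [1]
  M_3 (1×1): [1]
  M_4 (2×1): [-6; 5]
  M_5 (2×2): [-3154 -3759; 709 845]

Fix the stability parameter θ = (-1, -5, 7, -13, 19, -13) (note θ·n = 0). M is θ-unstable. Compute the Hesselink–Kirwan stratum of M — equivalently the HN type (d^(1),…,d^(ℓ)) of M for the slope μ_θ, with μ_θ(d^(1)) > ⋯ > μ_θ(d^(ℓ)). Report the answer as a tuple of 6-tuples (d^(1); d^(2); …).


Barcode: M ≅ I[1,6], I[5,6]. HN layers by μ_θ (2 steps, strictly decreasing):
  μ^(1)=3; μ^(2)=-3

((0, 0, 0, 0, 2, 2); (1, 1, 1, 1, 0, 0))


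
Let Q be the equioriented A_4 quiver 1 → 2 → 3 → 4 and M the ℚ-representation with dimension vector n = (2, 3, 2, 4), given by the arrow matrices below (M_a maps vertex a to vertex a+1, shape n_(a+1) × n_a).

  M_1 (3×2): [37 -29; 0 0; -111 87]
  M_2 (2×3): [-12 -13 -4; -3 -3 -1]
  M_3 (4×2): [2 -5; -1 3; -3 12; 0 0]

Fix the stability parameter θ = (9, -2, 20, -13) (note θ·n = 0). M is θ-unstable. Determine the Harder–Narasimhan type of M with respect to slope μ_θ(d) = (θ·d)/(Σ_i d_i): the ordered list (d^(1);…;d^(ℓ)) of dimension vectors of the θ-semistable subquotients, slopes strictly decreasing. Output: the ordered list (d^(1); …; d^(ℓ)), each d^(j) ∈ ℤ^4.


Barcode: M ≅ I[1,1], I[1,2], I[2,4]^2, I[4,4]^2. HN layers by μ_θ (4 steps, strictly decreasing):
  μ^(1)=9; μ^(2)=7/2; μ^(3)=-2; μ^(4)=-13

((1, 0, 0, 0); (1, 1, 2, 2); (0, 2, 0, 0); (0, 0, 0, 2))


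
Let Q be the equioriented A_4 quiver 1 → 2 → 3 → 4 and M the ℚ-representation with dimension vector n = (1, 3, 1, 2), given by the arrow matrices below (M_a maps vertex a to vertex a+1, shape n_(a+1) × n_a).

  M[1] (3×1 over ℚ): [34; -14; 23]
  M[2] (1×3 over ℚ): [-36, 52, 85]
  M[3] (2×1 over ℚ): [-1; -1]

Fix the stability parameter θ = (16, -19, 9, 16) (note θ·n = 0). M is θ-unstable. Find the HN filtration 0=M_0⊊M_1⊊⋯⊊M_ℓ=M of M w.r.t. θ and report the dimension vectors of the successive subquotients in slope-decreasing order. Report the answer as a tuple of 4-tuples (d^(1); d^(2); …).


Interval decomposition of M: I[1,4], I[2,2]^2, I[4,4].
HN type (ℓ=4): μ^(1)=16; μ^(2)=9; μ^(3)=-3/2; μ^(4)=-19

((0, 0, 0, 2); (0, 0, 1, 0); (1, 1, 0, 0); (0, 2, 0, 0))


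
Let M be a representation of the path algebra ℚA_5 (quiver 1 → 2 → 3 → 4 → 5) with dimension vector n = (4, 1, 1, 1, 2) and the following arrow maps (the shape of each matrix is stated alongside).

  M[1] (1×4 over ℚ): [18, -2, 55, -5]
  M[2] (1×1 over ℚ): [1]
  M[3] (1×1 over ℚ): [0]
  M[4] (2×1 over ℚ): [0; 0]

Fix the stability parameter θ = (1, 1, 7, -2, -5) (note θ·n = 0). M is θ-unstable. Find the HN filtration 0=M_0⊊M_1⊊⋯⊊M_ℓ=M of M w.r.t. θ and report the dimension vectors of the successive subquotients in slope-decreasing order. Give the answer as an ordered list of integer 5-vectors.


Interval decomposition of M: I[1,1]^3, I[1,3], I[4,4], I[5,5]^2.
HN type (ℓ=4): μ^(1)=7; μ^(2)=1; μ^(3)=-2; μ^(4)=-5

((0, 0, 1, 0, 0); (4, 1, 0, 0, 0); (0, 0, 0, 1, 0); (0, 0, 0, 0, 2))


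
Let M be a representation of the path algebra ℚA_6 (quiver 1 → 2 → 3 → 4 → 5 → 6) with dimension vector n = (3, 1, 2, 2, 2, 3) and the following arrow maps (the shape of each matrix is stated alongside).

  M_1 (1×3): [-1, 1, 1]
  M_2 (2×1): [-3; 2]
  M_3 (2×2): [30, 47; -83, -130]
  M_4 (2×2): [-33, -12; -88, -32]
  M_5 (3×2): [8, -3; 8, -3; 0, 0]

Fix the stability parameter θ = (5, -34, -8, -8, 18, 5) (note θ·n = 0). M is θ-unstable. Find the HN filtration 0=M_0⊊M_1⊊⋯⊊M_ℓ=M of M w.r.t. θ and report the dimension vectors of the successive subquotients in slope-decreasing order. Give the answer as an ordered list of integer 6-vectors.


Interval decomposition of M: I[1,1]^2, I[1,4], I[3,5], I[5,6], I[6,6]^2.
HN type (ℓ=5): μ^(1)=18; μ^(2)=23/2; μ^(3)=5; μ^(4)=-8; μ^(5)=-29/2

((0, 0, 0, 0, 1, 0); (0, 0, 0, 0, 1, 1); (2, 0, 0, 0, 0, 2); (0, 0, 2, 2, 0, 0); (1, 1, 0, 0, 0, 0))


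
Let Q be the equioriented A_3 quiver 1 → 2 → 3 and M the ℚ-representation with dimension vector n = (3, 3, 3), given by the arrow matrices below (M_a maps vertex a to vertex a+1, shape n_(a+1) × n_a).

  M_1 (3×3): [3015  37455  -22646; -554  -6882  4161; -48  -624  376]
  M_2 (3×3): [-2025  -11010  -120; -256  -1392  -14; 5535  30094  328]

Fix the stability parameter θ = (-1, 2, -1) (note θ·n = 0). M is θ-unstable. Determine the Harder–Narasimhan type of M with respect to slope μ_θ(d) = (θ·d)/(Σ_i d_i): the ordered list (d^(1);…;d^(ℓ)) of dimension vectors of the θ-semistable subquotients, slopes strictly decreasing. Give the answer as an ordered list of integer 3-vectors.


Barcode: M ≅ I[1,1], I[1,2], I[1,3], I[2,3], I[3,3]. HN layers by μ_θ (3 steps, strictly decreasing):
  μ^(1)=2; μ^(2)=1/2; μ^(3)=-1

((0, 1, 0); (0, 2, 2); (3, 0, 1))
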